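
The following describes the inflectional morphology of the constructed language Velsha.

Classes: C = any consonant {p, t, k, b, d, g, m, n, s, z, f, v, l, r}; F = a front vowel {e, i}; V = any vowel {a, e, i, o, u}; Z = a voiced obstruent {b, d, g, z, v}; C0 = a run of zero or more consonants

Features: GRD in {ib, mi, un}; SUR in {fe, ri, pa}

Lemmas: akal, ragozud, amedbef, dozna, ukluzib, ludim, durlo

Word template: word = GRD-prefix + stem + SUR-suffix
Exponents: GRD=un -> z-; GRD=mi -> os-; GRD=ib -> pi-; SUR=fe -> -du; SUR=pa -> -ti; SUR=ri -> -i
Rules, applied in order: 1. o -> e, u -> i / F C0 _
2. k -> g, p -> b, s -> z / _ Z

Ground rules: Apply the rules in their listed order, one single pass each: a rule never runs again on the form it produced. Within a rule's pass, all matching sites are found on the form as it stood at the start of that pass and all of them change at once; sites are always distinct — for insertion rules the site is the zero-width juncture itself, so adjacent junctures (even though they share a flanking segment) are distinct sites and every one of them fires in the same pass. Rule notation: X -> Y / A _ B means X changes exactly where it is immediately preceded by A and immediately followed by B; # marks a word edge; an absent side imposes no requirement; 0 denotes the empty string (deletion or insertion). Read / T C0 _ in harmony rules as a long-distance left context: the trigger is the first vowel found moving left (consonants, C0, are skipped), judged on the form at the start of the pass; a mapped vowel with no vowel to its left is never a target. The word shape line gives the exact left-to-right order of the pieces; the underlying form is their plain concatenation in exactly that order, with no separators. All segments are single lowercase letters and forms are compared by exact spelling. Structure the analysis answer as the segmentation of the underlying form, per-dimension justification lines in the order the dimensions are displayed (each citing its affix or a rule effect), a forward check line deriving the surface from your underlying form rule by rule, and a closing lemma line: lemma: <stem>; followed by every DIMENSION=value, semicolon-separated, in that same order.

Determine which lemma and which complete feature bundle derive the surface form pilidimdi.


underlying: pi-ludim-du
GRD=ib - signalled by the affix pi-
SUR=fe - signalled by the affix -du
check: piludimdu -> pilidimdi -> pilidimdi
lemma: ludim; GRD=ib; SUR=fe


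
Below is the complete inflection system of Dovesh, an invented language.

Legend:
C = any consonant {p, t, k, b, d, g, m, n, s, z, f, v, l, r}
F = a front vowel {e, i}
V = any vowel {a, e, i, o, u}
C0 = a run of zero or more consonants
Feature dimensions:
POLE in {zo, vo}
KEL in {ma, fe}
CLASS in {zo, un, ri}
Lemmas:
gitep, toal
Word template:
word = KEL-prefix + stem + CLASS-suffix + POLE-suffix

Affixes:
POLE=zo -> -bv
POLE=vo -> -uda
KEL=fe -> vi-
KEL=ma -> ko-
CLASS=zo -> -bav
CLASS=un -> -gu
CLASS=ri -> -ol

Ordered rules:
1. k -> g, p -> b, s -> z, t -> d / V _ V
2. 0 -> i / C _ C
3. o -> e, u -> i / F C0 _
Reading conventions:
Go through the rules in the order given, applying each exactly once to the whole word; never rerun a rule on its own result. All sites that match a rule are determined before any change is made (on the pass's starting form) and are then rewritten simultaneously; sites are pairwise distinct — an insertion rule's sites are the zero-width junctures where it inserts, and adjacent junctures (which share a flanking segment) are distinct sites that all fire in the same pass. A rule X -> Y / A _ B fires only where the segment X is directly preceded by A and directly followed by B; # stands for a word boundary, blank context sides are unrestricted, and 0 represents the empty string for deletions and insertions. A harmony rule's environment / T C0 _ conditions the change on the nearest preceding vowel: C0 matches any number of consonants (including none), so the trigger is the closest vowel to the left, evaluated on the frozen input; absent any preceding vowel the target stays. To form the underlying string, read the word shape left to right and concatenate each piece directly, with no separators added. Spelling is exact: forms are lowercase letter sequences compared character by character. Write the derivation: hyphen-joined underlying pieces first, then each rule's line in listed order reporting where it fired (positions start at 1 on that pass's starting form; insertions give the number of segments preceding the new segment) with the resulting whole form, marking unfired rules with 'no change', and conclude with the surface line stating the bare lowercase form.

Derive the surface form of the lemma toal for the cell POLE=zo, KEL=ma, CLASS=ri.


underlying: ko-toal-ol-bv
1. k -> g, p -> b, s -> z, t -> d / V _ V: fires at position(s) 3: kodoalolbv
2. 0 -> i / C _ C: inserts after position(s) 8, 9: kodoalolibiv
3. o -> e, u -> i / F C0 _: no change
surface: kodoalolibiv


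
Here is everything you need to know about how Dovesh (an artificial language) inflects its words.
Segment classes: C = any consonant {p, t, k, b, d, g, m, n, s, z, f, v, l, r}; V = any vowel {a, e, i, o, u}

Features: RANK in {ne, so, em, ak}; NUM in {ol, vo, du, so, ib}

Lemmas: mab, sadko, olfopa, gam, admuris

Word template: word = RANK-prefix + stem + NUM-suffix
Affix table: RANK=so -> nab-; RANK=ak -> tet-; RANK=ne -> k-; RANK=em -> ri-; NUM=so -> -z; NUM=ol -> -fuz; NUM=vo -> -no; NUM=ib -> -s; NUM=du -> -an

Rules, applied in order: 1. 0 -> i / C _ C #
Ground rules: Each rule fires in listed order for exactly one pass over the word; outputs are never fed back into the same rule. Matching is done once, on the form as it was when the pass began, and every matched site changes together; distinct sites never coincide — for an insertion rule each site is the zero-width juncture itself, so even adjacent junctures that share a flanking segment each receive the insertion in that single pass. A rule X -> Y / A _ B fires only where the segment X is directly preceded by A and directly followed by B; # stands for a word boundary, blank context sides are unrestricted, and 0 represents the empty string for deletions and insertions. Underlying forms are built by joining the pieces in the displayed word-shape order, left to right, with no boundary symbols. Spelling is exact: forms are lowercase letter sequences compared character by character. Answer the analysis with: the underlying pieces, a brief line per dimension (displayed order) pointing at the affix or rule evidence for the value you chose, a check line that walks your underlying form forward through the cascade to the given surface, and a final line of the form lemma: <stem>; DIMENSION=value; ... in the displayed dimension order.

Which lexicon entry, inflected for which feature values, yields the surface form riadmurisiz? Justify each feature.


underlying: ri-admuris-z
RANK=em - signalled by the affix ri-
NUM=so - signalled by the affix -z
check: riadmurisz -> riadmurisiz
lemma: admuris; RANK=em; NUM=so


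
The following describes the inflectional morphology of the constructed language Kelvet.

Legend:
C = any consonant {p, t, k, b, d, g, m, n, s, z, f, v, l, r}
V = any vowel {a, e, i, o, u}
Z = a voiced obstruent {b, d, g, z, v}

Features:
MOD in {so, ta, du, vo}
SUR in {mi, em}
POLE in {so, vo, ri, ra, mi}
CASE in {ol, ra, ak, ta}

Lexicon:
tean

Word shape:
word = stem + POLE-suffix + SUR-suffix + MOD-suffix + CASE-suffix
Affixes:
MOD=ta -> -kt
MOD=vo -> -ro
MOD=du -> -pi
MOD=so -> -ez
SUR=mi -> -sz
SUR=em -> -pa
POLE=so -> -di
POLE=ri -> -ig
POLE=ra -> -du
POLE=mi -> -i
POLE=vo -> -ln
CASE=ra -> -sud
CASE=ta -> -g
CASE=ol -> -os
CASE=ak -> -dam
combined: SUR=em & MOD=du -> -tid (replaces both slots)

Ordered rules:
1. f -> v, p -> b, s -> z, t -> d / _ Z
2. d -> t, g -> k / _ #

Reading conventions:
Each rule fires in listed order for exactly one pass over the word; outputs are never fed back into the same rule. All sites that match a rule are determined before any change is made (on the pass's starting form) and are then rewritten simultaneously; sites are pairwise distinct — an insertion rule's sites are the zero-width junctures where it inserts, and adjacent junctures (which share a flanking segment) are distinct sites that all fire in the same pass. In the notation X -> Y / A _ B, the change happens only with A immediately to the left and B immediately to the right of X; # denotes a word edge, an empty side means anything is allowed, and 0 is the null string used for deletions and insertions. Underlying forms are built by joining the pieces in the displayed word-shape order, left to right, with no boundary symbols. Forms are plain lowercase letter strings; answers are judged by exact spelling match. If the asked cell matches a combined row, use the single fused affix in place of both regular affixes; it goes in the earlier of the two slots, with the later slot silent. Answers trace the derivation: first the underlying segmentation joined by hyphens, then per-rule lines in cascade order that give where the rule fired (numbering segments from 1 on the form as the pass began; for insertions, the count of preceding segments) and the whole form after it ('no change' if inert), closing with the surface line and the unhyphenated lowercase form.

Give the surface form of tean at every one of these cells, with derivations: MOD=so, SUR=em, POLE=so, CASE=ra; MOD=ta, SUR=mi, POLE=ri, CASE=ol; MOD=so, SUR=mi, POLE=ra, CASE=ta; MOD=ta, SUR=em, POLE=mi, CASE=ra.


cell MOD=so, SUR=em, POLE=so, CASE=ra:
underlying: tean-di-pa-ez-sud
1. f -> v, p -> b, s -> z, t -> d / _ Z: no change
2. d -> t, g -> k / _ #: fires at position(s) 13: teandipaezsut
surface: teandipaezsut

cell MOD=ta, SUR=mi, POLE=ri, CASE=ol:
underlying: tean-ig-sz-kt-os
1. f -> v, p -> b, s -> z, t -> d / _ Z: fires at position(s) 7: teanigzzktos
2. d -> t, g -> k / _ #: no change
surface: teanigzzktos

cell MOD=so, SUR=mi, POLE=ra, CASE=ta:
underlying: tean-du-sz-ez-g
1. f -> v, p -> b, s -> z, t -> d / _ Z: fires at position(s) 7: teanduzzezg
2. d -> t, g -> k / _ #: fires at position(s) 11: teanduzzezk
surface: teanduzzezk

cell MOD=ta, SUR=em, POLE=mi, CASE=ra:
underlying: tean-i-pa-kt-sud
1. f -> v, p -> b, s -> z, t -> d / _ Z: no change
2. d -> t, g -> k / _ #: fires at position(s) 12: teanipaktsut
surface: teanipaktsut


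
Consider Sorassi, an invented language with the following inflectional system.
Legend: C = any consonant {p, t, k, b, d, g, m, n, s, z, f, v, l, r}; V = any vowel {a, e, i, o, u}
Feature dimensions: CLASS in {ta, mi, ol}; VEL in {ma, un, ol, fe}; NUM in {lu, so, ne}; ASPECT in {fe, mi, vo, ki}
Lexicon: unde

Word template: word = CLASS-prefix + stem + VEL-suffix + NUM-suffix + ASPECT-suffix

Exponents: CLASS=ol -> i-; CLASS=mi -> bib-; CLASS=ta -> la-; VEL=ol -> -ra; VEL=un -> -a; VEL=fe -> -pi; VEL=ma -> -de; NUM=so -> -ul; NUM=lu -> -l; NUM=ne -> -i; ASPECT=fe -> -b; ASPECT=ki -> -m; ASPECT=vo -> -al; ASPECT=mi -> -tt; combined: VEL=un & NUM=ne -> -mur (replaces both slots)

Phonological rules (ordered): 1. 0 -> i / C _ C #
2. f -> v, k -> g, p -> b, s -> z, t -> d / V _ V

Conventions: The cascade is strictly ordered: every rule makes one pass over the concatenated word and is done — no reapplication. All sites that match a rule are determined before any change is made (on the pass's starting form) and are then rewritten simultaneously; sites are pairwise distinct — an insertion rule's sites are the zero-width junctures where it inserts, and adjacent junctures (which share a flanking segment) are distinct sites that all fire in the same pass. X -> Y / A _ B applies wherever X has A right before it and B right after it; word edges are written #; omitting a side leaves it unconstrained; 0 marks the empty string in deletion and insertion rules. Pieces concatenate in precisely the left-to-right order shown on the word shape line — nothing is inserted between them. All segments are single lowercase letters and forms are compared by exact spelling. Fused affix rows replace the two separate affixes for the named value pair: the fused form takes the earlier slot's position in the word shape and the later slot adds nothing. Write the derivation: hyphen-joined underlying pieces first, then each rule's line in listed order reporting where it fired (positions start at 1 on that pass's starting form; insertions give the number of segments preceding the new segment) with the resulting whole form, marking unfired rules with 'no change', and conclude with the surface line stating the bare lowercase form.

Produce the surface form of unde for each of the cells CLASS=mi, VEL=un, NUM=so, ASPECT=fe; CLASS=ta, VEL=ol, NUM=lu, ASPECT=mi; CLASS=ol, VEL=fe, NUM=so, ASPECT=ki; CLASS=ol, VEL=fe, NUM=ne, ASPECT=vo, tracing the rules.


cell CLASS=mi, VEL=un, NUM=so, ASPECT=fe:
underlying: bib-unde-a-ul-b
1. 0 -> i / C _ C #: inserts after position(s) 10: bibundeaulib
2. f -> v, k -> g, p -> b, s -> z, t -> d / V _ V: no change
surface: bibundeaulib

cell CLASS=ta, VEL=ol, NUM=lu, ASPECT=mi:
underlying: la-unde-ra-l-tt
1. 0 -> i / C _ C #: inserts after position(s) 10: launderaltit
2. f -> v, k -> g, p -> b, s -> z, t -> d / V _ V: no change
surface: launderaltit

cell CLASS=ol, VEL=fe, NUM=so, ASPECT=ki:
underlying: i-unde-pi-ul-m
1. 0 -> i / C _ C #: inserts after position(s) 9: iundepiulim
2. f -> v, k -> g, p -> b, s -> z, t -> d / V _ V: fires at position(s) 6: iundebiulim
surface: iundebiulim

cell CLASS=ol, VEL=fe, NUM=ne, ASPECT=vo:
underlying: i-unde-pi-i-al
1. 0 -> i / C _ C #: no change
2. f -> v, k -> g, p -> b, s -> z, t -> d / V _ V: fires at position(s) 6: iundebiial
surface: iundebiial


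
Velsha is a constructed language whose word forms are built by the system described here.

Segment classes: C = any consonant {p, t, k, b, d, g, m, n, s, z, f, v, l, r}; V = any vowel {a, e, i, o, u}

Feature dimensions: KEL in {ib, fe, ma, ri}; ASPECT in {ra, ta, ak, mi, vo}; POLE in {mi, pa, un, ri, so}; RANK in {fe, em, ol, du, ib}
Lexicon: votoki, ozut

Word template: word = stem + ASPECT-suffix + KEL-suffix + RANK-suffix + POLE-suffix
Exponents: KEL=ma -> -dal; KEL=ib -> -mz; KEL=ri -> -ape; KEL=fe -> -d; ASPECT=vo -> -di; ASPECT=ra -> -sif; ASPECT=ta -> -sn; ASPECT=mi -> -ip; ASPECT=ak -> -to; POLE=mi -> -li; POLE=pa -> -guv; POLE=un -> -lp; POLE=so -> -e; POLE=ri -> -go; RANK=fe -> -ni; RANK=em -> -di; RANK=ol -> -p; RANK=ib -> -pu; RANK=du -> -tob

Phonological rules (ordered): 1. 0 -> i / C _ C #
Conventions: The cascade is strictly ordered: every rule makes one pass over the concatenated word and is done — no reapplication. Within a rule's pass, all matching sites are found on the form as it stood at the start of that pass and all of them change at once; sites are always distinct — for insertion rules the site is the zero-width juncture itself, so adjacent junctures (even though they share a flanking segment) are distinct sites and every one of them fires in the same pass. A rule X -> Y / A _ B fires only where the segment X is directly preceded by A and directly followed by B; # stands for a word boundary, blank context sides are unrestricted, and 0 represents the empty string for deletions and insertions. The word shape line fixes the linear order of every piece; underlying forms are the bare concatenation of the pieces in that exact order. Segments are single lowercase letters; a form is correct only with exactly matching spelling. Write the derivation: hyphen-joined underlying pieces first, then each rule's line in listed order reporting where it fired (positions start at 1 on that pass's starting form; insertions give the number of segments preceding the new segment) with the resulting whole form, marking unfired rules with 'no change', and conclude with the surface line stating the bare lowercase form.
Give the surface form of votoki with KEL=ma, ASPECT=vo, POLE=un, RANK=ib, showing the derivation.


underlying: votoki-di-dal-pu-lp
1. 0 -> i / C _ C #: inserts after position(s) 14: votokididalpulip
surface: votokididalpulip


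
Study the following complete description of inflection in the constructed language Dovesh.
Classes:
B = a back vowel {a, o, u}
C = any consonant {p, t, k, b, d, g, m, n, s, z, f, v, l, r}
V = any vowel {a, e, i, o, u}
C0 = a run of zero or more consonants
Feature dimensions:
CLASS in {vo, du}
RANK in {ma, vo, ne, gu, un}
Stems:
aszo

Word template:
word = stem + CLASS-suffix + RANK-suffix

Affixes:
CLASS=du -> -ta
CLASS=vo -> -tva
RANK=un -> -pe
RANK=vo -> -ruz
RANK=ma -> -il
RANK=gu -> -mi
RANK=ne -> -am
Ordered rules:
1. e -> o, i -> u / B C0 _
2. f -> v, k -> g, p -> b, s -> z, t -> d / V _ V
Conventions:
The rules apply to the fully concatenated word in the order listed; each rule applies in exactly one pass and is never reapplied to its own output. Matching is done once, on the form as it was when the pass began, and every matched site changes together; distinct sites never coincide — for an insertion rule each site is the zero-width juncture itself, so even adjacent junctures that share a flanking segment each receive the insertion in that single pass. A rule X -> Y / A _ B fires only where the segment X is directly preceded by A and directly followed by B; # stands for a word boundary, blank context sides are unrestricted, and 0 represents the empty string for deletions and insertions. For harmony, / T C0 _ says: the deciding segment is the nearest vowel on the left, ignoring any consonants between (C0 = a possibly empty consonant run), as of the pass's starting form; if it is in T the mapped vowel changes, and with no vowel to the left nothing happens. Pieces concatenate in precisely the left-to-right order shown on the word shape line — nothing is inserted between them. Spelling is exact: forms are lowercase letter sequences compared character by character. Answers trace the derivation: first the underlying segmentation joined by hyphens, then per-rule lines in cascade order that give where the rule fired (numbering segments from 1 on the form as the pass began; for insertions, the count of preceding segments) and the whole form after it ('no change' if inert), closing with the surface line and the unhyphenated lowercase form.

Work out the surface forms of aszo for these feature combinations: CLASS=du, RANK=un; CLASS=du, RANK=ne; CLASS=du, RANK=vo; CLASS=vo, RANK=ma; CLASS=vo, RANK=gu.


cell CLASS=du, RANK=un:
underlying: aszo-ta-pe
1. e -> o, i -> u / B C0 _: fires at position(s) 8: aszotapo
2. f -> v, k -> g, p -> b, s -> z, t -> d / V _ V: fires at position(s) 5, 7: aszodabo
surface: aszodabo

cell CLASS=du, RANK=ne:
underlying: aszo-ta-am
1. e -> o, i -> u / B C0 _: no change
2. f -> v, k -> g, p -> b, s -> z, t -> d / V _ V: fires at position(s) 5: aszodaam
surface: aszodaam

cell CLASS=du, RANK=vo:
underlying: aszo-ta-ruz
1. e -> o, i -> u / B C0 _: no change
2. f -> v, k -> g, p -> b, s -> z, t -> d / V _ V: fires at position(s) 5: aszodaruz
surface: aszodaruz

cell CLASS=vo, RANK=ma:
underlying: aszo-tva-il
1. e -> o, i -> u / B C0 _: fires at position(s) 8: aszotvaul
2. f -> v, k -> g, p -> b, s -> z, t -> d / V _ V: no change
surface: aszotvaul

cell CLASS=vo, RANK=gu:
underlying: aszo-tva-mi
1. e -> o, i -> u / B C0 _: fires at position(s) 9: aszotvamu
2. f -> v, k -> g, p -> b, s -> z, t -> d / V _ V: no change
surface: aszotvamu


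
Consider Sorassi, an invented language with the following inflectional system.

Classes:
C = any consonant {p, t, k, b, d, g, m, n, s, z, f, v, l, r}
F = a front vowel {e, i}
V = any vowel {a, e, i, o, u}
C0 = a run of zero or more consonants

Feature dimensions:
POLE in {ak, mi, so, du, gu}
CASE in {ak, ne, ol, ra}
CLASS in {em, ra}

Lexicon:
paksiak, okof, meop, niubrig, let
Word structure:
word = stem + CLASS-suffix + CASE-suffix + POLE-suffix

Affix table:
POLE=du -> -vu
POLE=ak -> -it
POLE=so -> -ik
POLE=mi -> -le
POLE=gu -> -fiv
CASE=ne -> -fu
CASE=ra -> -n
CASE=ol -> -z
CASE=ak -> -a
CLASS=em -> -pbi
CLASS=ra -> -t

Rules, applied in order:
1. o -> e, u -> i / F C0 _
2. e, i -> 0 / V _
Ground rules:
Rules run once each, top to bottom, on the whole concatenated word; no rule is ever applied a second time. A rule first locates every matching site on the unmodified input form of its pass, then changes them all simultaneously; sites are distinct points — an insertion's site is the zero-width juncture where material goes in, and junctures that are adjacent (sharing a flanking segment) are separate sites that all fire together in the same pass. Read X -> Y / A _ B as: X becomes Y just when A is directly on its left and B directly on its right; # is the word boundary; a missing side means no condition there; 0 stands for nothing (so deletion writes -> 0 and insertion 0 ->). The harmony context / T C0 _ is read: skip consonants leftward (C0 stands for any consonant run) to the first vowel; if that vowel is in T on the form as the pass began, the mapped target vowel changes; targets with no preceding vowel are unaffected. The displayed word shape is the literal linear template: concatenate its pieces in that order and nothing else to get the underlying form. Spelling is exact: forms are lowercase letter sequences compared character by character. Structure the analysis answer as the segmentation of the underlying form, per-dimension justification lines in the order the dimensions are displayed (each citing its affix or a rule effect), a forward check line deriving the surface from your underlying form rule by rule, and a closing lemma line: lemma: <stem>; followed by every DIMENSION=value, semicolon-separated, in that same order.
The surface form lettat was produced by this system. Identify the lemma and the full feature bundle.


underlying: let-t-a-it
POLE=ak - signalled by the affix -it
CASE=ak - signalled by the affix -a
CLASS=ra - signalled by the affix -t
check: lettait -> lettait -> lettat
lemma: let; POLE=ak; CASE=ak; CLASS=ra


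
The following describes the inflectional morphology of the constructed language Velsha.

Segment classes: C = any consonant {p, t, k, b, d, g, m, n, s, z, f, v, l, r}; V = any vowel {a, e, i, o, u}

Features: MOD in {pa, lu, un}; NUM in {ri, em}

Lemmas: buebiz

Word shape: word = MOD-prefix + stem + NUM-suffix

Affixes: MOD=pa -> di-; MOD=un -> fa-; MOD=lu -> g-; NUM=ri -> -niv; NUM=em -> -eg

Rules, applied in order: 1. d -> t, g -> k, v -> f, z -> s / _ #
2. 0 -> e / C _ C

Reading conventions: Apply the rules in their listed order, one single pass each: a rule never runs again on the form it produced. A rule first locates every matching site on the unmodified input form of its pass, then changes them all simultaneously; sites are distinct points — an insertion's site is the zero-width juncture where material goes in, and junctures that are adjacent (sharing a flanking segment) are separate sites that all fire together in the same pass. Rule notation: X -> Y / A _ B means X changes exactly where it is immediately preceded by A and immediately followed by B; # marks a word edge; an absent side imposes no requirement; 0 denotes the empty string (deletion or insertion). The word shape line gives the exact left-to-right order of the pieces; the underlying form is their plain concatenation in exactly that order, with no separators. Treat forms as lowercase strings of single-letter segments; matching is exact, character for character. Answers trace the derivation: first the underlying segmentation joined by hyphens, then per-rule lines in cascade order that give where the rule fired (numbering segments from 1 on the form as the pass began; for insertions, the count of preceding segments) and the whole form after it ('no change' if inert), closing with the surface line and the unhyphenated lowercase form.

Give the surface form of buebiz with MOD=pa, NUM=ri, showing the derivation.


underlying: di-buebiz-niv
1. d -> t, g -> k, v -> f, z -> s / _ #: fires at position(s) 11: dibuebiznif
2. 0 -> e / C _ C: inserts after position(s) 8: dibuebizenif
surface: dibuebizenif


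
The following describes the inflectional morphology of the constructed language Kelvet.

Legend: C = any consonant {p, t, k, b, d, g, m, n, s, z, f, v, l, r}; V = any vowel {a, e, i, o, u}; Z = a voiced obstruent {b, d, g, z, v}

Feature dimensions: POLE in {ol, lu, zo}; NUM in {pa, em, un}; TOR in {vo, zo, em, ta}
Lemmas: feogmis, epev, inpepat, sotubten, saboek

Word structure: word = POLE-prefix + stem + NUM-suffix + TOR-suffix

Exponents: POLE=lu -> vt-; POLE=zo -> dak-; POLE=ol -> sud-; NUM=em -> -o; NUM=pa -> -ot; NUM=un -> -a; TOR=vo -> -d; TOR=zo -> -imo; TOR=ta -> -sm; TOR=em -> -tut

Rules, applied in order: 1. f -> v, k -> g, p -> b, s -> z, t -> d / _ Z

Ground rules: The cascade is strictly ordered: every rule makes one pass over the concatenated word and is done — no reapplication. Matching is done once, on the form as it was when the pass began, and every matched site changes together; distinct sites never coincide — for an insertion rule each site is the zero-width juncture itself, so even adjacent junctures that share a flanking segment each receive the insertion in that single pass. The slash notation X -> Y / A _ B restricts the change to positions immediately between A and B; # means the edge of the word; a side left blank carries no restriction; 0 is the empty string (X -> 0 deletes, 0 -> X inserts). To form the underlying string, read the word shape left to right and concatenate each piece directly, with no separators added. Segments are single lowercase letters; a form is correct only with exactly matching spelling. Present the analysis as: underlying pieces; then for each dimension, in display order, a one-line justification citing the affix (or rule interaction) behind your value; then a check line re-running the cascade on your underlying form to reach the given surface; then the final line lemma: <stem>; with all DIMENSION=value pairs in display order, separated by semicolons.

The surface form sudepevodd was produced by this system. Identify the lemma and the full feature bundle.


underlying: sud-epev-ot-d
POLE=ol - signalled by the affix sud-
NUM=pa - signalled by the affix -ot
TOR=vo - signalled by the affix -d
check: sudepevotd -> sudepevodd
lemma: epev; POLE=ol; NUM=pa; TOR=vo


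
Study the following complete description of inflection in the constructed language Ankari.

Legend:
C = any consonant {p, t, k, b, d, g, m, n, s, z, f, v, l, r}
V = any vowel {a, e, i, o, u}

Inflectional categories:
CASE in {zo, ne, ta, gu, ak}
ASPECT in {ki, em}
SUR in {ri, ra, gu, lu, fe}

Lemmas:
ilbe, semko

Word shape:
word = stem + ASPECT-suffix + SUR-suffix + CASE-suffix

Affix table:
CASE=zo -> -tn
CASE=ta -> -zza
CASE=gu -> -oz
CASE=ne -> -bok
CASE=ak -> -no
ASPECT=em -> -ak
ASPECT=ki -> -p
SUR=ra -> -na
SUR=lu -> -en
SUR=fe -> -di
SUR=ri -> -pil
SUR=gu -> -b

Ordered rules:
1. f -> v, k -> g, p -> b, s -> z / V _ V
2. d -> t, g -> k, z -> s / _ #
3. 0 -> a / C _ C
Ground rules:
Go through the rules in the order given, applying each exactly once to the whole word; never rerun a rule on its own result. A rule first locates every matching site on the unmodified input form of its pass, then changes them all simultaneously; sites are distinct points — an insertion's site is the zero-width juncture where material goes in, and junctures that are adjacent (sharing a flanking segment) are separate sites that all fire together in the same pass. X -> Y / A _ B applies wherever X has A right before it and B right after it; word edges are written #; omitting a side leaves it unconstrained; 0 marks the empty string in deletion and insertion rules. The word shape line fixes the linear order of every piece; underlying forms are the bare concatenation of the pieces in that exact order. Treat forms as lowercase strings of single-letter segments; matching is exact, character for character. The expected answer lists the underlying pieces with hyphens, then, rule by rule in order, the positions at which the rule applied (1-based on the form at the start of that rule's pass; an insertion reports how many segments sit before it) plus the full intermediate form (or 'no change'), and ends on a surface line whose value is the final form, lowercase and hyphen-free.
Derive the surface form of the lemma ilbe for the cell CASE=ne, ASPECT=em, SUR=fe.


underlying: ilbe-ak-di-bok
1. f -> v, k -> g, p -> b, s -> z / V _ V: no change
2. d -> t, g -> k, z -> s / _ #: no change
3. 0 -> a / C _ C: inserts after position(s) 2, 6: ilabeakadibok
surface: ilabeakadibok


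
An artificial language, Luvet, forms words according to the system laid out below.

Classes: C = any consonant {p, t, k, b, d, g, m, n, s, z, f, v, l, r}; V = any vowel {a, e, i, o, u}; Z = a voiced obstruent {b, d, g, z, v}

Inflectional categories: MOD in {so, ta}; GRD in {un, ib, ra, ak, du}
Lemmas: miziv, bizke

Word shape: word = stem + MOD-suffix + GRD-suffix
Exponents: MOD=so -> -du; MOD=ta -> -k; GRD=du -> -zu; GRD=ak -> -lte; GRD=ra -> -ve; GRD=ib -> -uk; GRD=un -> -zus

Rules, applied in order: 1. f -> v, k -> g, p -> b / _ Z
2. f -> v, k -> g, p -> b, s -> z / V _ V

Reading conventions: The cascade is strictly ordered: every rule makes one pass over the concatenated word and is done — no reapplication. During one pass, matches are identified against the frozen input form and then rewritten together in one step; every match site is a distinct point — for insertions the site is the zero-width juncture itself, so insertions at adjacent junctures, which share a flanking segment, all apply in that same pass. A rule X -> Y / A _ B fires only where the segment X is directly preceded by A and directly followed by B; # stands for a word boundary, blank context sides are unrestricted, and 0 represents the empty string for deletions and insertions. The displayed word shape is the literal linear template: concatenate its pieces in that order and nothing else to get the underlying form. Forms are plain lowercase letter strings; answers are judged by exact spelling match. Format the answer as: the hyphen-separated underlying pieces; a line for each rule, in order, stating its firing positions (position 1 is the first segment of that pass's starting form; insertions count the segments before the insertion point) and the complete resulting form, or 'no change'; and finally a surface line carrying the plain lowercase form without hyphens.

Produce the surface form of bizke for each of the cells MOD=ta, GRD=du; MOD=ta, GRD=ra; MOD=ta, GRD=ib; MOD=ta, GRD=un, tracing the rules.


cell MOD=ta, GRD=du:
underlying: bizke-k-zu
1. f -> v, k -> g, p -> b / _ Z: fires at position(s) 6: bizkegzu
2. f -> v, k -> g, p -> b, s -> z / V _ V: no change
surface: bizkegzu

cell MOD=ta, GRD=ra:
underlying: bizke-k-ve
1. f -> v, k -> g, p -> b / _ Z: fires at position(s) 6: bizkegve
2. f -> v, k -> g, p -> b, s -> z / V _ V: no change
surface: bizkegve

cell MOD=ta, GRD=ib:
underlying: bizke-k-uk
1. f -> v, k -> g, p -> b / _ Z: no change
2. f -> v, k -> g, p -> b, s -> z / V _ V: fires at position(s) 6: bizkeguk
surface: bizkeguk

cell MOD=ta, GRD=un:
underlying: bizke-k-zus
1. f -> v, k -> g, p -> b / _ Z: fires at position(s) 6: bizkegzus
2. f -> v, k -> g, p -> b, s -> z / V _ V: no change
surface: bizkegzus


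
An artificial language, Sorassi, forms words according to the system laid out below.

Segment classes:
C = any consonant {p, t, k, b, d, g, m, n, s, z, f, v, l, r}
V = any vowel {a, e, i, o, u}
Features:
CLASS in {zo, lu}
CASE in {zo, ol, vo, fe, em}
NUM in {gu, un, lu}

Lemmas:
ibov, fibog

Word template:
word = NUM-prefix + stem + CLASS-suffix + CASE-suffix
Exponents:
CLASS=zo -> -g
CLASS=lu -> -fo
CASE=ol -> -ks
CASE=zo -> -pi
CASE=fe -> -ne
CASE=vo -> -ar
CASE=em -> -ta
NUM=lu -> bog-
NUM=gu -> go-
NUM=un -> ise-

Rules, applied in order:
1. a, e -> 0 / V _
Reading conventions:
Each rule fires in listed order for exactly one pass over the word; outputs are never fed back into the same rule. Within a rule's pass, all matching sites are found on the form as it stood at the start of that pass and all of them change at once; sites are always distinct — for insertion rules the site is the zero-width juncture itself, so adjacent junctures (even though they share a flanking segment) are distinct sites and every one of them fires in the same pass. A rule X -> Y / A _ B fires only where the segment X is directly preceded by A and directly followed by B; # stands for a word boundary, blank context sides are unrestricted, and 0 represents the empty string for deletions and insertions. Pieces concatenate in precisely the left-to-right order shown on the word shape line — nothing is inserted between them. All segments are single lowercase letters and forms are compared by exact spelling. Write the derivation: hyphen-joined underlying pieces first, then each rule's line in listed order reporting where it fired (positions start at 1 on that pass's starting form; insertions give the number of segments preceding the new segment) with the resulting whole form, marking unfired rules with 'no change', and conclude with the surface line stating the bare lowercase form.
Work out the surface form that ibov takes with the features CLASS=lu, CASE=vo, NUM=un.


underlying: ise-ibov-fo-ar
1. a, e -> 0 / V _: fires at position(s) 10: iseibovfor
surface: iseibovfor


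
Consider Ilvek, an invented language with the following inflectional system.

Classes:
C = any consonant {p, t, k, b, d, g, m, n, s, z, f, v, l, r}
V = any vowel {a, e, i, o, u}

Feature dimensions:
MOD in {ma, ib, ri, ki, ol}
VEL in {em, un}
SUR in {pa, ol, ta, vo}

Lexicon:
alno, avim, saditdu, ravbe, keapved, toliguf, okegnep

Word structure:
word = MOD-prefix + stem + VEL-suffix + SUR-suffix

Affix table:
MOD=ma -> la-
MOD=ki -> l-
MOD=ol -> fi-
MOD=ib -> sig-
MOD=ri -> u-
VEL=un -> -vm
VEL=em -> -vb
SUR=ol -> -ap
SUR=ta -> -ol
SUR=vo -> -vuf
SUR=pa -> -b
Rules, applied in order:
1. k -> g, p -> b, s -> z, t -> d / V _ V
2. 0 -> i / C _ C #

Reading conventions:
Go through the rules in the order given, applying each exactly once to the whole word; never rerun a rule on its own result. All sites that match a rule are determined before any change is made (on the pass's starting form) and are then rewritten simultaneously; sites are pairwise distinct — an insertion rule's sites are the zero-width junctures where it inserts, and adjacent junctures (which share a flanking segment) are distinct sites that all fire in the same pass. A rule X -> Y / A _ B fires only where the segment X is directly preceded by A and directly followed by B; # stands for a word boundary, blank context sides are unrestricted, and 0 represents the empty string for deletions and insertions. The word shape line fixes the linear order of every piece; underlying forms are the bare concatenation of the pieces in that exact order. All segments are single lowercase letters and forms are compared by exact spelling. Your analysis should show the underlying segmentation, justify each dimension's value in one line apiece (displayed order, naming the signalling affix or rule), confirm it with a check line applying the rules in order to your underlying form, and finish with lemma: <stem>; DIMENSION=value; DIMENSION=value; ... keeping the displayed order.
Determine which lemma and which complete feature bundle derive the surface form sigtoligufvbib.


underlying: sig-toliguf-vb-b
MOD=ib - signalled by the affix sig-
VEL=em - signalled by the affix -vb
SUR=pa - signalled by the affix -b
check: sigtoligufvbb -> sigtoligufvbb -> sigtoligufvbib
lemma: toliguf; MOD=ib; VEL=em; SUR=pa


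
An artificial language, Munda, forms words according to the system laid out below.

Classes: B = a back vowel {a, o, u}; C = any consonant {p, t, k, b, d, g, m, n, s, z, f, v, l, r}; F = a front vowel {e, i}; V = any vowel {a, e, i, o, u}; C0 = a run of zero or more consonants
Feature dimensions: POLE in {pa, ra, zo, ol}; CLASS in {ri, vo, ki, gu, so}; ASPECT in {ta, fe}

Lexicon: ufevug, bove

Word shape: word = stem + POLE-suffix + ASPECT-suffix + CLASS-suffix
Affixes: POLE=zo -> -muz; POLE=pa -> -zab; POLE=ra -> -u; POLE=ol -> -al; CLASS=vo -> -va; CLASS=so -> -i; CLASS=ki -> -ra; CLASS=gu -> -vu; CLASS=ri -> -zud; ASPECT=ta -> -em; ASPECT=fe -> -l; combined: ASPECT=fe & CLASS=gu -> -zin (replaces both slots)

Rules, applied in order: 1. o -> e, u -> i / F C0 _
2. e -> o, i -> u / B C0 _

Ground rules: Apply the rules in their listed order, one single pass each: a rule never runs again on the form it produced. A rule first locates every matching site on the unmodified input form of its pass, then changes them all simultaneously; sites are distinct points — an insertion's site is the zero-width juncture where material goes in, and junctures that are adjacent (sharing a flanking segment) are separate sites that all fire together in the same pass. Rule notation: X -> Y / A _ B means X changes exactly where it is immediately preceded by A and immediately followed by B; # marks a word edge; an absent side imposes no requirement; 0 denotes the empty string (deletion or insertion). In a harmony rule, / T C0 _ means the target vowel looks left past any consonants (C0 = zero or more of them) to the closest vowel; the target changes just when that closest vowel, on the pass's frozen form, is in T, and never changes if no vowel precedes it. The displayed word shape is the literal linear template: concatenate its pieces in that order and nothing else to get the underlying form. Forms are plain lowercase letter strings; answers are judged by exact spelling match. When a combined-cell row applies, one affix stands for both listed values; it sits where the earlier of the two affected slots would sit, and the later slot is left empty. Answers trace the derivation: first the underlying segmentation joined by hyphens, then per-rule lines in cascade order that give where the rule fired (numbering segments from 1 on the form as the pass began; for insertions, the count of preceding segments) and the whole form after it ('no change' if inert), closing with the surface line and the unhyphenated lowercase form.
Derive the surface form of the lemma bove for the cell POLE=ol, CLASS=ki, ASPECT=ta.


underlying: bove-al-em-ra
1. o -> e, u -> i / F C0 _: no change
2. e -> o, i -> u / B C0 _: fires at position(s) 4, 7: bovoalomra
surface: bovoalomra


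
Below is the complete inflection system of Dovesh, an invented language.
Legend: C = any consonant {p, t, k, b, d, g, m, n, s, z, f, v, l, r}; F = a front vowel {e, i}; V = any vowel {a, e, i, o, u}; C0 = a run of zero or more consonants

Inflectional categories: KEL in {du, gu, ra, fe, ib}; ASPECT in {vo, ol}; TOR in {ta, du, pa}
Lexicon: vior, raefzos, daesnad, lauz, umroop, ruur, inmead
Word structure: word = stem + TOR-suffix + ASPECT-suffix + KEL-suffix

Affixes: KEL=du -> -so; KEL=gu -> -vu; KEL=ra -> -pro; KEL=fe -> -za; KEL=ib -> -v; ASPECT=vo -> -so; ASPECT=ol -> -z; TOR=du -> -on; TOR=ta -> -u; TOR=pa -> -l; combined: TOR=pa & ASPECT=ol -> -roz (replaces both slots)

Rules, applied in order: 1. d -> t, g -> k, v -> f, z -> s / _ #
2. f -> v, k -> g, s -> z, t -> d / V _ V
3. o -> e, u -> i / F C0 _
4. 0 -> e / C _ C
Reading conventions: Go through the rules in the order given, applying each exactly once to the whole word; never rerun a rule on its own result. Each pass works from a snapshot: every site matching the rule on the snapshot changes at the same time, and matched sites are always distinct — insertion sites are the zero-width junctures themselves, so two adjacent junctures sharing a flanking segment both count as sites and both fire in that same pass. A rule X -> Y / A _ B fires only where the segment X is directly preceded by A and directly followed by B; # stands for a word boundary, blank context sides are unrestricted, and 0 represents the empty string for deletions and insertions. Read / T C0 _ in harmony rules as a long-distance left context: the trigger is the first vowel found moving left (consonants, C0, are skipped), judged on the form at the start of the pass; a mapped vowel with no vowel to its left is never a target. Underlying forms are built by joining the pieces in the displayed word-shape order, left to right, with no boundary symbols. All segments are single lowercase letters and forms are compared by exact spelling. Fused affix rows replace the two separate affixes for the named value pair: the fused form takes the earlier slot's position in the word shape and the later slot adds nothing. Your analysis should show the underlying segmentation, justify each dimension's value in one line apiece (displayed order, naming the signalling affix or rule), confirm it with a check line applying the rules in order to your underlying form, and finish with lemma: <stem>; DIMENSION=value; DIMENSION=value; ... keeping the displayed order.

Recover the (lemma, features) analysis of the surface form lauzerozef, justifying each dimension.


underlying: lauz-roz-v
KEL=ib - signalled by the affix -v
ASPECT=ol - signalled by the combined affix row
TOR=pa - signalled by the combined affix row
check: lauzrozv -> lauzrozf -> lauzrozf -> lauzrozf -> lauzerozef
lemma: lauz; KEL=ib; ASPECT=ol; TOR=pa
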